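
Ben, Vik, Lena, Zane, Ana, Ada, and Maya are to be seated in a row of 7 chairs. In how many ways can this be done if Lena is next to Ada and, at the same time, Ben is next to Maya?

Treat {Lena,Ada} as one block (2 orders) and {Ben,Maya} as another (2 orders).
That leaves 5 units to arrange: 2 × 2 × 5! = 4 × 120 = 480.

480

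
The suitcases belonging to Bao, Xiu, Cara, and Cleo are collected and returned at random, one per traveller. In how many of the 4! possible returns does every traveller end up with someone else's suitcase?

This is the derangement count D_4: permutations of 4 items with no fixed point.
By inclusion–exclusion this is Σ_{j=0}^{4} (−1)^j C(4,j)·(4−j)!.
Computing: 24 − 24 + 12 − 4 + 1 = 9.

9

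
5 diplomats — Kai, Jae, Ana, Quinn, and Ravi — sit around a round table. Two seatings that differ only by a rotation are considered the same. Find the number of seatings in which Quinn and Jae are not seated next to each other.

All circular seatings of 5 people number (4)! = 24.
Seatings with Quinn beside Jae: treat them as a block with 2 internal orders, giving 2 × (3)! = 12.
Subtracting, 24 − 12 = 12.

12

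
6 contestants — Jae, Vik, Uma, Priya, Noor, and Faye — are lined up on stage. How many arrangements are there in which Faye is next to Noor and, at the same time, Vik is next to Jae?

96

Treat {Faye,Noor} as one block (2 orders) and {Vik,Jae} as another (2 orders).
That leaves 4 units to arrange: 2 × 2 × 4! = 4 × 24 = 96.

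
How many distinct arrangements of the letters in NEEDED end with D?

20

Fix D in the last position and arrange the remaining 5 letters.
Those 5 letters have E appearing 3 times, giving (5)!/(3!) = 20.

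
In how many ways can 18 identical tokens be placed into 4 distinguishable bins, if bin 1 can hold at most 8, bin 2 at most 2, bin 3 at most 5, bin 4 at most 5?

By stars and bars, unrestricted non-negative solutions to x_1+…+x_4 = 18 number C(18+3,3) = 1330.
Subtract solutions that violate a single cap (substitute x_i' = x_i − (cap_i+1)): x_1 ≥ 9 gives C(12,3) = 220; x_2 ≥ 3 gives C(18,3) = 816; x_3 ≥ 6 gives C(15,3) = 455; x_4 ≥ 6 gives C(15,3) = 455. Together 1946.
Add back pairs where two caps are both exceeded: 84 + 20 + 20 + 220 + 220 + 84 = 648.
Subtract triples: 1 + 1 + 0 + 20 = 22.
By inclusion–exclusion the count is 1330 − 1946 + 648 − 22 = 10.

10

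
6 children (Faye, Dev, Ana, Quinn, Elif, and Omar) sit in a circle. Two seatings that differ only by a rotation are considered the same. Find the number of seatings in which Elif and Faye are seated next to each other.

48

Glue Elif and Faye into a block (2 internal orders). Seating 5 units around a circle gives (4)! arrangements.
So 2 × (4)! = 2 × 24 = 48.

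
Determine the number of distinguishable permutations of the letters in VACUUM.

360

Letter multiplicities in VACUUM: A×1, C×1, M×1, U×2, V×1.
So there are 6! / (2!) = 360 distinguishable arrangements.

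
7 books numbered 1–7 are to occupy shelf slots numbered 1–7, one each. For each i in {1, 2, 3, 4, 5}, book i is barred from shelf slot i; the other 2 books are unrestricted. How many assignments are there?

Let Aᵢ (for 1 ≤ i ≤ 5) be the placements that put book i in its forbidden shelf slot. Any j of these fix j positions, leaving (7−j)! ways to fill the rest, and there are C(5,j) ways to pick which j.
By inclusion–exclusion, the number of valid placements is Σ_{j=0}^{5} (−1)^j C(5,j)·(7−j)!.
Computing: 5040 − 3600 + 1200 − 240 + 30 − 2 = 2428.

2428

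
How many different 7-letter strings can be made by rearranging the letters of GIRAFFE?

2520

Letter multiplicities in GIRAFFE: A×1, E×1, F×2, G×1, I×1, R×1.
Dividing 7! = 5040 by 2! = 2 for the repeated letters gives 2520.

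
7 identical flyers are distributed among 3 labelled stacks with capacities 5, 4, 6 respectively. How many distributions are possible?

Ignoring the caps, the number of non-negative solutions to x_1+…+x_3 = 7 is C(9,2) = 36.
Subtract solutions that violate a single cap (substitute x_i' = x_i − (cap_i+1)): x_1 ≥ 6 gives C(3,2) = 3; x_2 ≥ 5 gives C(4,2) = 6; x_3 ≥ 7 gives C(2,2) = 1. Together 10.
No two caps can be exceeded simultaneously, so the pair terms are all 0.
By inclusion–exclusion the count is 36 − 10 + 0 = 26.

26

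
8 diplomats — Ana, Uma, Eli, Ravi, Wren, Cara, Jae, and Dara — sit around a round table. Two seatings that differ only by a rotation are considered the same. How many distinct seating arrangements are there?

5040

Around a circle, 8 distinct people have 8!/8 = (7)! = 5040 rotationally distinct seatings.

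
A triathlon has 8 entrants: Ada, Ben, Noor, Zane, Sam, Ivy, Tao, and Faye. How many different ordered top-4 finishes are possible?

This is an ordered selection of 4 from 8: P(8,4).
That gives 8 × 7 × 6 × 5 = 1680.

1680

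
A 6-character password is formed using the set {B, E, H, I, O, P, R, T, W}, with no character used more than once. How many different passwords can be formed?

Choose and order 6 of the 9 symbols: the first character has 9 options, the next 8, and so on down to 4.
9 × 8 × 7 × 6 × 5 × 4 = 60480.

60480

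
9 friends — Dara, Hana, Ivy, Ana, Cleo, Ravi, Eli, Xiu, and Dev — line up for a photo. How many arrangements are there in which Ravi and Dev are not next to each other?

282240

There are 9! = 362880 arrangements in all. If Ravi and Dev are adjacent, merging them into one block gives 2·(8)! = 80640 arrangements.
So 362880 − 80640 = 282240 arrangements keep them apart.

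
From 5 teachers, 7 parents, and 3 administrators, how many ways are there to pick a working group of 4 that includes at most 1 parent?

462

Split by how many parents are chosen (0 through 1).
Sum: C(7,0)·C(8,4) + C(7,1)·C(8,3) = 70 + 392 = 462.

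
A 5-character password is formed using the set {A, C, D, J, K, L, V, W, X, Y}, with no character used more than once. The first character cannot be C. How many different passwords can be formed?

27216

The first character has 10−1 = 9 choices (anything except C).
The remaining 4 characters are filled from the other 9 symbols without repetition: 9 × 8 × 7 × 6 = 3024.
Total: 9 × 3024 = 27216.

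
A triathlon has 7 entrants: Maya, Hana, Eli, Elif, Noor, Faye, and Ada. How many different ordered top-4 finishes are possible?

840

There are 7 choices for 1st place, 6 for 2nd, and so on down to 4 for position 4.
That gives 7 × 6 × 5 × 4 = 840.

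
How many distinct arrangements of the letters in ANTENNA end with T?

60

Fix T in the last position and arrange the remaining 6 letters.
Those 6 letters have A appearing twice and N appearing 3 times, giving (6)!/(3!·2!) = 60.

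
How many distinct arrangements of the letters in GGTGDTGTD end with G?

Fix G in the last position and arrange the remaining 8 letters.
Those 8 letters have D appearing twice, G appearing 3 times, and T appearing 3 times, giving (8)!/(3!·3!·2!) = 560.

560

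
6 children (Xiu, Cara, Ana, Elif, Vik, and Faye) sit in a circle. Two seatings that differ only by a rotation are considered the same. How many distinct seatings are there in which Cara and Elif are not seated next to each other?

All circular seatings of 6 people number (5)! = 120.
Seatings with Cara beside Elif: treat them as a block with 2 internal orders, giving 2 × (4)! = 48.
Subtracting, 120 − 48 = 72.

72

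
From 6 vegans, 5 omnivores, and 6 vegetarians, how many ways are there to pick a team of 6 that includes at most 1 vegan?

Split by how many vegans are chosen (0 through 1).
Sum: C(6,0)·C(11,6) + C(6,1)·C(11,5) = 462 + 2772 = 3234.

3234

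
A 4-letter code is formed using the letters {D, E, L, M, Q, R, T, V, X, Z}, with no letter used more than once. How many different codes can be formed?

This is a permutation of 4 out of 10: P(10,4) = 10!/6!.
10 × 9 × 8 × 7 = 5040.

5040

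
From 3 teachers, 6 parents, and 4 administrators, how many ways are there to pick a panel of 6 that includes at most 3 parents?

Split by how many parents are chosen (0 through 3).
Sum: C(6,0)·C(7,6) + C(6,1)·C(7,5) + C(6,2)·C(7,4) + C(6,3)·C(7,3) = 7 + 126 + 525 + 700 = 1358.

1358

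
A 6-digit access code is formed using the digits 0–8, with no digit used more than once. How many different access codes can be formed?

This is a permutation of 6 out of 9: P(9,6) = 9!/3!.
9 × 8 × 7 × 6 × 5 × 4 = 60480.

60480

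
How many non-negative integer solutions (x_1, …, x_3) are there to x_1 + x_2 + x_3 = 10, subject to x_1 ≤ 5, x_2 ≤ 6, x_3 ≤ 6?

Ignoring the caps, the number of non-negative solutions to x_1+…+x_3 = 10 is C(12,2) = 66.
Subtract solutions that violate a single cap (substitute x_i' = x_i − (cap_i+1)): x_1 ≥ 6 gives C(6,2) = 15; x_2 ≥ 7 gives C(5,2) = 10; x_3 ≥ 7 gives C(5,2) = 10. Together 35.
No two caps can be exceeded simultaneously, so the pair terms are all 0.
By inclusion–exclusion the count is 66 − 35 + 0 = 31.

31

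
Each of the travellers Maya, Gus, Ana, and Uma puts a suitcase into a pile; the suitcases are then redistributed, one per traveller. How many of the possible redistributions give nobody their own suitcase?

9

Let Aᵢ be the assignments in which traveller i gets their own suitcase. We want the size of the complement of A₁∪…∪A_4.
By inclusion–exclusion this is Σ_{j=0}^{4} (−1)^j C(4,j)·(4−j)!.
Computing: 24 − 24 + 12 − 4 + 1 = 9.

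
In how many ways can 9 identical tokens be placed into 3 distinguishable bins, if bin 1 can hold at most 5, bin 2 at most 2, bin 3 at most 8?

Without the upper bounds there are C(11,2) = 55 ways to split 9 among 3 bins.
Subtract solutions that violate a single cap (substitute x_i' = x_i − (cap_i+1)): x_1 ≥ 6 gives C(5,2) = 10; x_2 ≥ 3 gives C(8,2) = 28; x_3 ≥ 9 gives C(2,2) = 1. Together 39.
Add back pairs where two caps are both exceeded: 1 + 0 + 0 = 1.
By inclusion–exclusion the count is 55 − 39 + 1 = 17.

17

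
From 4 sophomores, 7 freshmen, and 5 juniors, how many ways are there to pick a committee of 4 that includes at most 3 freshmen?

Split by how many freshmen are chosen (0 through 3).
Sum: C(7,0)·C(9,4) + C(7,1)·C(9,3) + C(7,2)·C(9,2) + C(7,3)·C(9,1) = 126 + 588 + 756 + 315 = 1785.

1785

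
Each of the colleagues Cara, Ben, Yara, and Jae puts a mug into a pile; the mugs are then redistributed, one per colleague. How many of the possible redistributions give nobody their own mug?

9

Let Aᵢ be the assignments in which colleague i gets their own mug. We want the size of the complement of A₁∪…∪A_4.
By inclusion–exclusion this is Σ_{j=0}^{4} (−1)^j C(4,j)·(4−j)!.
Computing: 24 − 24 + 12 − 4 + 1 = 9.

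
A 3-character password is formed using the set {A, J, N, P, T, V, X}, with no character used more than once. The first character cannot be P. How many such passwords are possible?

The first character has 7−1 = 6 choices (anything except P).
The remaining 2 characters are filled from the other 6 symbols without repetition: 6 × 5 = 30.
Total: 6 × 30 = 180.

180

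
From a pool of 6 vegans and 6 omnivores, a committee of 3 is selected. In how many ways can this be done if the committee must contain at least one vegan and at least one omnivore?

180

Total 3-person selections from all 12: C(12,3) = 220.
Selections missing a whole group: no vegans → C(6,3) = 20; no omnivores → C(6,3) = 20.
Both groups omitted at once is impossible, so 220 − 40 = 180.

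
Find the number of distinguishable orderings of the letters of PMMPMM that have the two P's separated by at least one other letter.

Total arrangements of PMMPMM: 6!/(4!·2!) = 15.
If the two P's are adjacent, glue them into one block, leaving 5 items to arrange: (5)!/(4!) = 5 ways.
Hence 15 − 5 = 10.

10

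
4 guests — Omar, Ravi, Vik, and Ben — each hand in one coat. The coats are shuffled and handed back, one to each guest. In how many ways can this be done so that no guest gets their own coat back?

This is the derangement count D_4: permutations of 4 items with no fixed point.
By inclusion–exclusion this is Σ_{j=0}^{4} (−1)^j C(4,j)·(4−j)!.
Computing: 24 − 24 + 12 − 4 + 1 = 9.

9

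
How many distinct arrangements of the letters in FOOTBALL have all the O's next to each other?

Treat the 2 copies of O as a single block. The multiset to arrange is then {OO, A, B, F, L, L, T}, 7 items in all.
That gives (7)!/(2!) = 2520 arrangements.

2520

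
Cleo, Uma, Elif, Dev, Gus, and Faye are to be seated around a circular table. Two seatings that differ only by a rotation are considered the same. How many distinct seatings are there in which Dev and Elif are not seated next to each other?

All circular seatings of 6 people number (5)! = 120.
Seatings with Dev beside Elif: treat them as a block with 2 internal orders, giving 2 × (4)! = 48.
Subtracting, 120 − 48 = 72.

72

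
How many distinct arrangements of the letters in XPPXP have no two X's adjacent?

6

Total arrangements of XPPXP: 5!/(3!·2!) = 10.
Arrangements with the X's together: treat XX as one letter, giving (4)!/(3!) = 4.
Hence 10 − 4 = 6.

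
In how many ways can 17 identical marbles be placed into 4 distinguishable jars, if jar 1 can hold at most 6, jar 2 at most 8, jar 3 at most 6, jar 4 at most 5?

Ignoring the caps, the number of non-negative solutions to x_1+…+x_4 = 17 is C(20,3) = 1140.
Subtract solutions that violate a single cap (substitute x_i' = x_i − (cap_i+1)): x_1 ≥ 7 gives C(13,3) = 286; x_2 ≥ 9 gives C(11,3) = 165; x_3 ≥ 7 gives C(13,3) = 286; x_4 ≥ 6 gives C(14,3) = 364. Together 1101.
Add back pairs where two caps are both exceeded: 4 + 20 + 35 + 4 + 10 + 35 = 108.
By inclusion–exclusion the count is 1140 − 1101 + 108 = 147.

147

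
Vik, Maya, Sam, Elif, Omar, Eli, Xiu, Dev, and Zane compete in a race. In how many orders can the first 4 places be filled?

This is an ordered selection of 4 from 9: P(9,4).
That gives 9 × 8 × 7 × 6 = 3024.

3024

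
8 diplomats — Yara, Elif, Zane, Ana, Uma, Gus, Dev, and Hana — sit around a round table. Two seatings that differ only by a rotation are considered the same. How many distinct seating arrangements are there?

Fix one person's seat to break rotational symmetry; the remaining 7 people can be arranged in (7)! = 5040 ways.

5040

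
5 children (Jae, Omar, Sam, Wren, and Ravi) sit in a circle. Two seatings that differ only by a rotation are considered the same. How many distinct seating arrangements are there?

24

Around a circle, 5 distinct people have 5!/5 = (4)! = 24 rotationally distinct seatings.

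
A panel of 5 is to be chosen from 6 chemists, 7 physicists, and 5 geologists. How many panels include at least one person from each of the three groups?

6055

With no constraint there are C(18,5) = 8568 possible selections.
Subtract selections that omit an entire group: no chemists → C(12,5) = 792; no physicists → C(11,5) = 462; no geologists → C(13,5) = 1287.
Add back selections omitting two groups (i.e. drawn from a single group): C(6,5) + C(7,5) + C(5,5) = 28.
By inclusion–exclusion: 8568 − 2541 + 28 = 6055.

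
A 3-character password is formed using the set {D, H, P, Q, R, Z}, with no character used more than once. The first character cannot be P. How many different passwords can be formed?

100

The first character has 6−1 = 5 choices (anything except P).
The remaining 2 characters are filled from the other 5 symbols without repetition: 5 × 4 = 20.
Total: 5 × 20 = 100.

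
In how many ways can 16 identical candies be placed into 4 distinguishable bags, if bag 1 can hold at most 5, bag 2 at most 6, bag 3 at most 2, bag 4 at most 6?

By stars and bars, unrestricted non-negative solutions to x_1+…+x_4 = 16 number C(16+3,3) = 969.
Subtract solutions that violate a single cap (substitute x_i' = x_i − (cap_i+1)): x_1 ≥ 6 gives C(13,3) = 286; x_2 ≥ 7 gives C(12,3) = 220; x_3 ≥ 3 gives C(16,3) = 560; x_4 ≥ 7 gives C(12,3) = 220. Together 1286.
Add back pairs where two caps are both exceeded: 20 + 120 + 20 + 84 + 10 + 84 = 338.
Subtract triples: 1 + 0 + 1 + 0 = 2.
By inclusion–exclusion the count is 969 − 1286 + 338 − 2 = 19.

19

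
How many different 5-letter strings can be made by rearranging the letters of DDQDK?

The 5 letters of DDQDK have repeats: D appearing 3 times.
The number of distinct arrangements is 5!/(3!) = 120/6 = 20.

20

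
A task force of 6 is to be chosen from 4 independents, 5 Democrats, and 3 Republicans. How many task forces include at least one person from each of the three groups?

805

Total 6-person selections from all 12: C(12,6) = 924.
Subtract selections that omit an entire group: no independents → C(8,6) = 28; no Democrats → C(7,6) = 7; no Republicans → C(9,6) = 84.
Add back selections omitting two groups (i.e. drawn from a single group): C(4,6) + C(5,6) + C(3,6) = 0.
By inclusion–exclusion: 924 − 119 + 0 = 805.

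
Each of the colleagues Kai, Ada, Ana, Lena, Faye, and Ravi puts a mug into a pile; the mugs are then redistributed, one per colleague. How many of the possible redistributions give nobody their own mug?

This is the derangement count D_6: permutations of 6 items with no fixed point.
By inclusion–exclusion this is Σ_{j=0}^{6} (−1)^j C(6,j)·(6−j)!.
Computing: 720 − 720 + 360 − 120 + 30 − 6 + 1 = 265.

265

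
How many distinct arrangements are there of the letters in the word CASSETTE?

5040

Letter multiplicities in CASSETTE: A×1, C×1, E×2, S×2, T×2.
Dividing 8! = 40320 by 2!·2!·2! = 8 for the repeated letters gives 5040.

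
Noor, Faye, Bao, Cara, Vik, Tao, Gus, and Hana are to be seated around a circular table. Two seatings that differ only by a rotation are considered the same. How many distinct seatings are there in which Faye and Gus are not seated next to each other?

All circular seatings of 8 people number (7)! = 5040.
Those with Faye next to Gus: fuse the pair into one unit and seat 7 units around a circle — 2·(6)! = 1440.
Subtracting, 5040 − 1440 = 3600.

3600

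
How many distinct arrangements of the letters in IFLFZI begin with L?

30

With the first slot taken by L, it remains to arrange the other 5 letters (IFFZI).
Those 5 letters have F appearing twice and I appearing twice, giving (5)!/(2!·2!) = 30.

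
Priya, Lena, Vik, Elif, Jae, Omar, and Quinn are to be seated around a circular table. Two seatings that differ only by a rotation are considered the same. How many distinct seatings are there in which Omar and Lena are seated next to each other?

Glue Omar and Lena into a block (2 internal orders). Seating 6 units around a circle gives (5)! arrangements.
So 2 × (5)! = 2 × 120 = 240.

240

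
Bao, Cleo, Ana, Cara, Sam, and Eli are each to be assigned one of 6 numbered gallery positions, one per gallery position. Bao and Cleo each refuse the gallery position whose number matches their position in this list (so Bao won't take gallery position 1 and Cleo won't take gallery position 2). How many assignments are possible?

504

Let Aᵢ (for i ∈ {1, 2}) be the placements that put person i in their forbidden gallery position. Any j of these fix j positions, leaving (6−j)! ways to fill the rest, and there are C(2,j) ways to pick which j.
By inclusion–exclusion, the number of valid placements is Σ_{j=0}^{2} (−1)^j C(2,j)·(6−j)!.
Computing: 720 − 240 + 24 = 504.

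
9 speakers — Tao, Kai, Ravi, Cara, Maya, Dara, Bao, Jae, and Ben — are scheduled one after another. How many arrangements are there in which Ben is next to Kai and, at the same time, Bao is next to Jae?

20160

Treat {Ben,Kai} as one block (2 orders) and {Bao,Jae} as another (2 orders).
That leaves 7 units to arrange: 2 × 2 × 7! = 4 × 5040 = 20160.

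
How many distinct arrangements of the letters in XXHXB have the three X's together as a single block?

6

Treat the 3 copies of X as a single block. The multiset to arrange is then {XXX, B, H}, 3 items in all.
All 3 items are distinct, so there are (3)! = 6 arrangements.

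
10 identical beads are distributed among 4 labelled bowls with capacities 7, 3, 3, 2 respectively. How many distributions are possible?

38

By stars and bars, unrestricted non-negative solutions to x_1+…+x_4 = 10 number C(10+3,3) = 286.
Subtract solutions that violate a single cap (substitute x_i' = x_i − (cap_i+1)): x_1 ≥ 8 gives C(5,3) = 10; x_2 ≥ 4 gives C(9,3) = 84; x_3 ≥ 4 gives C(9,3) = 84; x_4 ≥ 3 gives C(10,3) = 120. Together 298.
Add back pairs where two caps are both exceeded: 0 + 0 + 0 + 10 + 20 + 20 = 50.
By inclusion–exclusion the count is 286 − 298 + 50 = 38.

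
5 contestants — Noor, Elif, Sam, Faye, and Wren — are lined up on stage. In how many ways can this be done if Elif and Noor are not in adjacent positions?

Of the 5! = 120 arrangements, those with Elif and Noor adjacent number 2 × 4! = 48 (treat the pair as a block with 2 internal orders).
So 120 − 48 = 72 arrangements keep them apart.

72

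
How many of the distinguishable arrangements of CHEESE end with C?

20

With the last slot taken by C, it remains to arrange the other 5 letters (HEESE).
Those 5 letters have E appearing 3 times, giving (5)!/(3!) = 20.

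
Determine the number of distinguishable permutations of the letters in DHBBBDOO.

The 8 letters of DHBBBDOO have repeats: B appearing 3 times, D appearing twice, and O appearing twice.
So there are 8! / (3!·2!·2!) = 1680 distinguishable arrangements.

1680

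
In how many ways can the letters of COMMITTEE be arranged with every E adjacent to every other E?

10080

Treat the 2 copies of E as a single block. The multiset to arrange is then {EE, C, I, M, M, O, T, T}, 8 items in all.
That gives (8)!/(2!·2!) = 10080 arrangements.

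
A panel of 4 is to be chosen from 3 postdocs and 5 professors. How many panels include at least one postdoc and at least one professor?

65

Total 4-person selections from all 8: C(8,4) = 70.
Subtract selections that omit an entire group: no postdocs → C(5,4) = 5; no professors → C(3,4) = 0.
Both groups omitted at once is impossible, so 70 − 5 = 65.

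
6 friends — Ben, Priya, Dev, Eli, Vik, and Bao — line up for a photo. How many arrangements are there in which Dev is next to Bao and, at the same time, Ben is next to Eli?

Treat {Dev,Bao} as one block (2 orders) and {Ben,Eli} as another (2 orders).
That leaves 4 units to arrange: 2 × 2 × 4! = 4 × 24 = 96.

96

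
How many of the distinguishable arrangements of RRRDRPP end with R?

Fix R in the last position and arrange the remaining 6 letters.
Those 6 letters have P appearing twice and R appearing 3 times, giving (6)!/(3!·2!) = 60.

60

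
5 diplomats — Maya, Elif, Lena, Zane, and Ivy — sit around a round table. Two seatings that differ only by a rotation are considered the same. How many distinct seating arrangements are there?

24

Fix one person's seat to break rotational symmetry; the remaining 4 people can be arranged in (4)! = 24 ways.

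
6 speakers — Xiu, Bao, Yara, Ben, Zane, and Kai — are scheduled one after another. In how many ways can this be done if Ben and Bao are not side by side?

Of the 6! = 720 arrangements, those with Ben and Bao adjacent number 2 × 5! = 240 (treat the pair as a block with 2 internal orders).
Complementary counting: 720 − 240 = 480.

480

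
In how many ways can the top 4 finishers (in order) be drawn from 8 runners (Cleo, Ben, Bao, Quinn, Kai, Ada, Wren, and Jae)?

1680

This is an ordered selection of 4 from 8: P(8,4).
That gives 8 × 7 × 6 × 5 = 1680.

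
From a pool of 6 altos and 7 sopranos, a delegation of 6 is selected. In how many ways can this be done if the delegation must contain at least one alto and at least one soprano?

1708

Unrestricted: C(13,6) = 1716 ways to pick any 6 of the 13.
Selections missing a whole group: no altos → C(7,6) = 7; no sopranos → C(6,6) = 1.
Both groups omitted at once is impossible, so 1716 − 8 = 1708.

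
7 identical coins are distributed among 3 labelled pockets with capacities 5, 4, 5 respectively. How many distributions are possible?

24

Ignoring the caps, the number of non-negative solutions to x_1+…+x_3 = 7 is C(9,2) = 36.
Subtract solutions that violate a single cap (substitute x_i' = x_i − (cap_i+1)): x_1 ≥ 6 gives C(3,2) = 3; x_2 ≥ 5 gives C(4,2) = 6; x_3 ≥ 6 gives C(3,2) = 3. Together 12.
No two caps can be exceeded simultaneously, so the pair terms are all 0.
By inclusion–exclusion the count is 36 − 12 + 0 = 24.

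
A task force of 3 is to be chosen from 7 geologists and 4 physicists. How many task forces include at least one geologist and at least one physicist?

Total 3-person selections from all 11: C(11,3) = 165.
Subtract selections that omit an entire group: no geologists → C(4,3) = 4; no physicists → C(7,3) = 35.
Both groups omitted at once is impossible, so 165 − 39 = 126.

126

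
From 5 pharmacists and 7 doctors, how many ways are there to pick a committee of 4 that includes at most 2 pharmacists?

420

Split by how many pharmacists are chosen (0 through 2).
Sum: C(5,0)·C(7,4) + C(5,1)·C(7,3) + C(5,2)·C(7,2) = 35 + 175 + 210 = 420.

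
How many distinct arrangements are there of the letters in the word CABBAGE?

CABBAGE has 7 letters with A appearing twice and B appearing twice.
Dividing 7! = 5040 by 2!·2! = 4 for the repeated letters gives 1260.

1260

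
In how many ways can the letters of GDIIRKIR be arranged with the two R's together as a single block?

840

Treat the 2 copies of R as a single block. The multiset to arrange is then {RR, D, G, I, I, I, K}, 7 items in all.
That gives (7)!/(3!) = 840 arrangements.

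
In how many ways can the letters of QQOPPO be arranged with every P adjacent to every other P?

Treat the 2 copies of P as a single block. The multiset to arrange is then {PP, O, O, Q, Q}, 5 items in all.
That gives (5)!/(2!·2!) = 30 arrangements.

30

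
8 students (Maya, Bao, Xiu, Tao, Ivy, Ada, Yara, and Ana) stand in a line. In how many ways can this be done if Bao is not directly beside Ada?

30240

Of the 8! = 40320 arrangements, those with Bao and Ada adjacent number 2 × 7! = 10080 (treat the pair as a block with 2 internal orders).
Complementary counting: 40320 − 10080 = 30240.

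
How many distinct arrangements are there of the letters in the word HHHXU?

20

The 5 letters of HHHXU have repeats: H appearing 3 times.
So there are 5! / (3!) = 20 distinguishable arrangements.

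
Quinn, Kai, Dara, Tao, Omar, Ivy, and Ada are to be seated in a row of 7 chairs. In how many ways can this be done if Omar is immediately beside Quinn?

Place the 5 others and the Omar-Quinn pair as 6 objects in a line; the pair has 2 internal arrangements.
That gives 2 × 6! = 2 × 720 = 1440.

1440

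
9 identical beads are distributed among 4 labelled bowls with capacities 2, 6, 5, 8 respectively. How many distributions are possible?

Ignoring the caps, the number of non-negative solutions to x_1+…+x_4 = 9 is C(12,3) = 220.
Subtract solutions that violate a single cap (substitute x_i' = x_i − (cap_i+1)): x_1 ≥ 3 gives C(9,3) = 84; x_2 ≥ 7 gives C(5,3) = 10; x_3 ≥ 6 gives C(6,3) = 20; x_4 ≥ 9 gives C(3,3) = 1. Together 115.
Add back pairs where two caps are both exceeded: 0 + 1 + 0 + 0 + 0 + 0 = 1.
By inclusion–exclusion the count is 220 − 115 + 1 = 106.

106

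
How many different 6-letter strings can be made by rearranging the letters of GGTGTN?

The 6 letters of GGTGTN have repeats: G appearing 3 times and T appearing twice.
Dividing 6! = 720 by 3!·2! = 12 for the repeated letters gives 60.

60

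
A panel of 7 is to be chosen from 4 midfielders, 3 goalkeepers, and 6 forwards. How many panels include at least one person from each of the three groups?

Total 7-person selections from all 13: C(13,7) = 1716.
Subtract selections that omit an entire group: no midfielders → C(9,7) = 36; no goalkeepers → C(10,7) = 120; no forwards → C(7,7) = 1.
Add back selections omitting two groups (i.e. drawn from a single group): C(4,7) + C(3,7) + C(6,7) = 0.
By inclusion–exclusion: 1716 − 157 + 0 = 1559.

1559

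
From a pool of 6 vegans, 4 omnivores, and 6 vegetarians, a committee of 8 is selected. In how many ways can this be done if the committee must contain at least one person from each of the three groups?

Total 8-person selections from all 16: C(16,8) = 12870.
Subtract selections that omit an entire group: no vegans → C(10,8) = 45; no omnivores → C(12,8) = 495; no vegetarians → C(10,8) = 45.
Add back selections omitting two groups (i.e. drawn from a single group): C(6,8) + C(4,8) + C(6,8) = 0.
By inclusion–exclusion: 12870 − 585 + 0 = 12285.

12285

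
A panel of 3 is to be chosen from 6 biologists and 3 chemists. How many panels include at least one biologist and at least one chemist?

63

With no constraint there are C(9,3) = 84 possible selections.
Subtract selections that omit an entire group: no biologists → C(3,3) = 1; no chemists → C(6,3) = 20.
Both groups omitted at once is impossible, so 84 − 21 = 63.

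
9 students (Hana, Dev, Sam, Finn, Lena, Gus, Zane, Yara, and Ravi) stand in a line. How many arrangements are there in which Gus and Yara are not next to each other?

282240

Of the 9! = 362880 arrangements, those with Gus and Yara adjacent number 2 × 8! = 80640 (treat the pair as a block with 2 internal orders).
So 362880 − 80640 = 282240 arrangements keep them apart.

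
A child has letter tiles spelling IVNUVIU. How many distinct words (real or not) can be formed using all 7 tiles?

IVNUVIU has 7 letters with I appearing twice, U appearing twice, and V appearing twice.
So there are 7! / (2!·2!·2!) = 630 distinguishable arrangements.

630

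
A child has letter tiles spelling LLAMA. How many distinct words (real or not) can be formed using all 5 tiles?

30

LLAMA has 5 letters with A appearing twice and L appearing twice.
Dividing 5! = 120 by 2!·2! = 4 for the repeated letters gives 30.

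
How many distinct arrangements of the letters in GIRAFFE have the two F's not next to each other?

1800

There are 7!/(2!) = 2520 arrangements of GIRAFFE in total.
If the two F's are adjacent, glue them into one block, leaving 6 items to arrange: (6)! = 720 ways.
Hence 2520 − 720 = 1800.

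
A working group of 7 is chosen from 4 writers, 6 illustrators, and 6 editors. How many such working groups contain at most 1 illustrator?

Split by how many illustrators are chosen (0 through 1).
Sum: C(6,0)·C(10,7) + C(6,1)·C(10,6) = 120 + 1260 = 1380.

1380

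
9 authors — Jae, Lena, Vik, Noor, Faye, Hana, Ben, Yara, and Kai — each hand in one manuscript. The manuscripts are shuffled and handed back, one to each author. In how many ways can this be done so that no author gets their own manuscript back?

133496

This is the derangement count D_9: permutations of 9 items with no fixed point.
By inclusion–exclusion this is Σ_{j=0}^{9} (−1)^j C(9,j)·(9−j)!.
Computing: 362880 − 362880 + 181440 − 60480 + 15120 − 3024 + 504 − 72 + 9 − 1 = 133496.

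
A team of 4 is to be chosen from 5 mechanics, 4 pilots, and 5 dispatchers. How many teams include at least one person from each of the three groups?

With no constraint there are C(14,4) = 1001 possible selections.
Selections missing a whole group: no mechanics → C(9,4) = 126; no pilots → C(10,4) = 210; no dispatchers → C(9,4) = 126.
Add back selections omitting two groups (i.e. drawn from a single group): C(5,4) + C(4,4) + C(5,4) = 11.
By inclusion–exclusion: 1001 − 462 + 11 = 550.

550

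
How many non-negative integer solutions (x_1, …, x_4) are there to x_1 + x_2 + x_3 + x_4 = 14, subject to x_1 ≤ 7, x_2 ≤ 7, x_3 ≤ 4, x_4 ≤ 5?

157

Ignoring the caps, the number of non-negative solutions to x_1+…+x_4 = 14 is C(17,3) = 680.
Subtract solutions that violate a single cap (substitute x_i' = x_i − (cap_i+1)): x_1 ≥ 8 gives C(9,3) = 84; x_2 ≥ 8 gives C(9,3) = 84; x_3 ≥ 5 gives C(12,3) = 220; x_4 ≥ 6 gives C(11,3) = 165. Together 553.
Add back pairs where two caps are both exceeded: 0 + 4 + 1 + 4 + 1 + 20 = 30.
By inclusion–exclusion the count is 680 − 553 + 30 = 157.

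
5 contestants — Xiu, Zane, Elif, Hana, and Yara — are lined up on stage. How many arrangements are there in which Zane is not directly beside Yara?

There are 5! = 120 arrangements in all. If Zane and Yara are adjacent, merging them into one block gives 2·(4)! = 48 arrangements.
So 120 − 48 = 72 arrangements keep them apart.

72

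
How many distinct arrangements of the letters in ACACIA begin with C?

With the first slot taken by C, it remains to arrange the other 5 letters (AACIA).
Those 5 letters have A appearing 3 times, giving (5)!/(3!) = 20.

20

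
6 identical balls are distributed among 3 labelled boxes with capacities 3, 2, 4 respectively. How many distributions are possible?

By stars and bars, unrestricted non-negative solutions to x_1+…+x_3 = 6 number C(6+2,2) = 28.
Subtract solutions that violate a single cap (substitute x_i' = x_i − (cap_i+1)): x_1 ≥ 4 gives C(4,2) = 6; x_2 ≥ 3 gives C(5,2) = 10; x_3 ≥ 5 gives C(3,2) = 3. Together 19.
No two caps can be exceeded simultaneously, so the pair terms are all 0.
By inclusion–exclusion the count is 28 − 19 + 0 = 9.

9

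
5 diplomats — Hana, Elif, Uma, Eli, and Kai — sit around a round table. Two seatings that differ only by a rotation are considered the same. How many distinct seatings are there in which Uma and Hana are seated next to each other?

Treat {Uma, Hana} as one unit (2 internal orders) and seat the resulting 4 units around the table: (3)! circular arrangements.
So 2 × (3)! = 2 × 6 = 12.

12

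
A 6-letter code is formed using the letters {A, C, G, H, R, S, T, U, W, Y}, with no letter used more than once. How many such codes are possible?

This is a permutation of 6 out of 10: P(10,6) = 10!/4!.
That product is 10 × 9 × 8 × 7 × 6 × 5 = 151200.

151200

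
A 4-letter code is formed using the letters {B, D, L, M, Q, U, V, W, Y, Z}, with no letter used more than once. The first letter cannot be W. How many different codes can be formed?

4536

The first letter has 10−1 = 9 choices (anything except W).
The remaining 3 letters are filled from the other 9 symbols without repetition: 9 × 8 × 7 = 504.
Total: 9 × 504 = 4536.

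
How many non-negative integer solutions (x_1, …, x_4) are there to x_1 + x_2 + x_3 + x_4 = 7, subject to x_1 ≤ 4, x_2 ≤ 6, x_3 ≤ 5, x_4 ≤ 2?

Ignoring the caps, the number of non-negative solutions to x_1+…+x_4 = 7 is C(10,3) = 120.
Subtract solutions that violate a single cap (substitute x_i' = x_i − (cap_i+1)): x_1 ≥ 5 gives C(5,3) = 10; x_2 ≥ 7 gives C(3,3) = 1; x_3 ≥ 6 gives C(4,3) = 4; x_4 ≥ 3 gives C(7,3) = 35. Together 50.
No two caps can be exceeded simultaneously, so the pair terms are all 0.
By inclusion–exclusion the count is 120 − 50 + 0 = 70.

70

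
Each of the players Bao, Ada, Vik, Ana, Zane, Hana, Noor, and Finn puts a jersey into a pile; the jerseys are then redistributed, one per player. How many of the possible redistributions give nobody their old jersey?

14833

This is the derangement count D_8: permutations of 8 items with no fixed point.
By inclusion–exclusion this is Σ_{j=0}^{8} (−1)^j C(8,j)·(8−j)!.
Computing: 40320 − 40320 + 20160 − 6720 + 1680 − 336 + 56 − 8 + 1 = 14833.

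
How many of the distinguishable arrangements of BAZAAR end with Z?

With the last slot taken by Z, it remains to arrange the other 5 letters (BAAAR).
Those 5 letters have A appearing 3 times, giving (5)!/(3!) = 20.

20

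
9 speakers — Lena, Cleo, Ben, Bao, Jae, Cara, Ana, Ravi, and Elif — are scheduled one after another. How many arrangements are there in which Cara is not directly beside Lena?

There are 9! = 362880 arrangements in all. If Cara and Lena are adjacent, merging them into one block gives 2·(8)! = 80640 arrangements.
So 362880 − 80640 = 282240 arrangements keep them apart.

282240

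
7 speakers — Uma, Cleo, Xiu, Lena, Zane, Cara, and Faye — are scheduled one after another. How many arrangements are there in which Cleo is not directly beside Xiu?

3600

There are 7! = 5040 arrangements in all. If Cleo and Xiu are adjacent, merging them into one block gives 2·(6)! = 1440 arrangements.
Complementary counting: 5040 − 1440 = 3600.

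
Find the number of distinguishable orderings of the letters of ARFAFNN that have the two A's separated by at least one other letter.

Total arrangements of ARFAFNN: 7!/(2!·2!·2!) = 630.
Arrangements with the A's together: treat AA as one letter, giving (6)!/(2!·2!) = 180.
Hence 630 − 180 = 450.

450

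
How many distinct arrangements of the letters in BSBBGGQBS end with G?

840

With the last slot taken by G, it remains to arrange the other 8 letters (BSBBGQBS).
Those 8 letters have B appearing 4 times and S appearing twice, giving (8)!/(4!·2!) = 840.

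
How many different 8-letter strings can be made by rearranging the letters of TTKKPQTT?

The 8 letters of TTKKPQTT have repeats: K appearing twice and T appearing 4 times.
Dividing 8! = 40320 by 4!·2! = 48 for the repeated letters gives 840.

840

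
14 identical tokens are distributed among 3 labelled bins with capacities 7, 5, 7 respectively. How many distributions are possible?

21

Ignoring the caps, the number of non-negative solutions to x_1+…+x_3 = 14 is C(16,2) = 120.
Subtract solutions that violate a single cap (substitute x_i' = x_i − (cap_i+1)): x_1 ≥ 8 gives C(8,2) = 28; x_2 ≥ 6 gives C(10,2) = 45; x_3 ≥ 8 gives C(8,2) = 28. Together 101.
Add back pairs where two caps are both exceeded: 1 + 0 + 1 = 2.
By inclusion–exclusion the count is 120 − 101 + 2 = 21.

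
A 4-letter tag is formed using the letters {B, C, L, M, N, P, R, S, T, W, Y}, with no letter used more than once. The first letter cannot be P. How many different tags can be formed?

7200

The first letter has 11−1 = 10 choices (anything except P).
The remaining 3 letters are filled from the other 10 symbols without repetition: 10 × 9 × 8 = 720.
Total: 10 × 720 = 7200.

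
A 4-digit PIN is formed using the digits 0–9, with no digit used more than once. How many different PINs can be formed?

5040

This is a permutation of 4 out of 10: P(10,4) = 10!/6!.
10 × 9 × 8 × 7 = 5040.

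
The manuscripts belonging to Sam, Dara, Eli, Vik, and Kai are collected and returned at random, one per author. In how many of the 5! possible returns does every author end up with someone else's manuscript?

Let Aᵢ be the assignments in which author i gets their own manuscript. We want the size of the complement of A₁∪…∪A_5.
By inclusion–exclusion this is Σ_{j=0}^{5} (−1)^j C(5,j)·(5−j)!.
Computing: 120 − 120 + 60 − 20 + 5 − 1 = 44.

44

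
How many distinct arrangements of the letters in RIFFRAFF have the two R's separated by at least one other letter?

630

There are 8!/(4!·2!) = 840 arrangements of RIFFRAFF in total.
If the two R's are adjacent, glue them into one block, leaving 7 items to arrange: (7)!/(4!) = 210 ways.
Subtracting, 840 − 210 = 630 arrangements keep the R's apart.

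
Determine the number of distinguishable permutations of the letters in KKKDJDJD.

560

The 8 letters of KKKDJDJD have repeats: D appearing 3 times, J appearing twice, and K appearing 3 times.
The number of distinct arrangements is 8!/(3!·3!·2!) = 40320/72 = 560.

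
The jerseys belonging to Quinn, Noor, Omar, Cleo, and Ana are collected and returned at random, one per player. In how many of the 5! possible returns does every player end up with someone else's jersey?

This is the derangement count D_5: permutations of 5 items with no fixed point.
By inclusion–exclusion this is Σ_{j=0}^{5} (−1)^j C(5,j)·(5−j)!.
Computing: 120 − 120 + 60 − 20 + 5 − 1 = 44.

44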